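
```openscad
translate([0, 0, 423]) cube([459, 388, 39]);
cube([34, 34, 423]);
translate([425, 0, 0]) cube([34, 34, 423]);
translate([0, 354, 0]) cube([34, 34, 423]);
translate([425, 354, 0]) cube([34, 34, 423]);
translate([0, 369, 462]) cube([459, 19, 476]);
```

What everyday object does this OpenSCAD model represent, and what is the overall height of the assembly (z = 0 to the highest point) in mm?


A chair. The overall height is 938 mm.

A slab on four corner posts with a tall panel at the back — a chair. The seat slab sits at z = 423 with thickness 39, and the 476 mm backrest starts at the seat top, so the overall height is 423 + 39 + 476 = 938 mm.


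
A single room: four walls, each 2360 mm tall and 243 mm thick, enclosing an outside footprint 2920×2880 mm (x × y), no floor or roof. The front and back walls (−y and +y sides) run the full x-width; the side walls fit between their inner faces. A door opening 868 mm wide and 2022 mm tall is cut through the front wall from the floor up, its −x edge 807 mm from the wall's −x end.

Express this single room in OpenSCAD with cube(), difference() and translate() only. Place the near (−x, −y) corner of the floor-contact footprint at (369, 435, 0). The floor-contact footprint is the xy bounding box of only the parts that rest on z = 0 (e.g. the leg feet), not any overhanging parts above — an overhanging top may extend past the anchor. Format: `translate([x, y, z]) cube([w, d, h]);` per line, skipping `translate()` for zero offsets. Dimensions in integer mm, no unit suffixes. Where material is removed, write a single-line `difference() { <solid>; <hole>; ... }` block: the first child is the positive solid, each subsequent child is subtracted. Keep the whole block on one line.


difference() { translate([369, 435, 0]) cube([2920, 243, 2360]); translate([1176, 435, 0]) cube([868, 243, 2022]); }
translate([369, 3072, 0]) cube([2920, 243, 2360]);
translate([369, 678, 0]) cube([243, 2394, 2360]);
translate([3046, 678, 0]) cube([243, 2394, 2360]);


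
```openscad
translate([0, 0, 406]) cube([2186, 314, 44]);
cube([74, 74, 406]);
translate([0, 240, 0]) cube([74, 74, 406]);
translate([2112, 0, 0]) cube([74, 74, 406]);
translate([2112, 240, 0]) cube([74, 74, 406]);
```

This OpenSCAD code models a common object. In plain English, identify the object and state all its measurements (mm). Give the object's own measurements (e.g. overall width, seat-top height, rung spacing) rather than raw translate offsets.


A long wooden bench with a 2186 mm (x) × 314 mm (y) seat, 44 mm thick, its top surface 450 mm above the floor. Four 74 mm square legs at the seat corners, flush with the edges, run from z = 0 to the seat underside.


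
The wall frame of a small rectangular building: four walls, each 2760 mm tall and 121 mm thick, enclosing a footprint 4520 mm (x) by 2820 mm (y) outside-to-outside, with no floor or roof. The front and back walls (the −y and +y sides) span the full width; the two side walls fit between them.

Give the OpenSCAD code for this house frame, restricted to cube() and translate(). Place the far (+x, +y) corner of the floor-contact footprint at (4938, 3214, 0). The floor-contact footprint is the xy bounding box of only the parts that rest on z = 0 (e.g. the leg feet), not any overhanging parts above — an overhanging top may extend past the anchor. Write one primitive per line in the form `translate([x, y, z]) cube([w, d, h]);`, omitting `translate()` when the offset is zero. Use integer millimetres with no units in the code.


translate([418, 394, 0]) cube([4520, 121, 2760]);
translate([418, 3093, 0]) cube([4520, 121, 2760]);
translate([418, 515, 0]) cube([121, 2578, 2760]);
translate([4817, 515, 0]) cube([121, 2578, 2760]);


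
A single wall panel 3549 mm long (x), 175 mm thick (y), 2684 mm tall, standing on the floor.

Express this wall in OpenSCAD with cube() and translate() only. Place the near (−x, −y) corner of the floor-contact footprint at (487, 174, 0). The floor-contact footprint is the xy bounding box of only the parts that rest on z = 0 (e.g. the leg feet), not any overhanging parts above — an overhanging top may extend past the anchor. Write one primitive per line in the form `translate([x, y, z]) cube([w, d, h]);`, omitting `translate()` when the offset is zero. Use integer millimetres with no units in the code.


translate([487, 174, 0]) cube([3549, 175, 2684]);


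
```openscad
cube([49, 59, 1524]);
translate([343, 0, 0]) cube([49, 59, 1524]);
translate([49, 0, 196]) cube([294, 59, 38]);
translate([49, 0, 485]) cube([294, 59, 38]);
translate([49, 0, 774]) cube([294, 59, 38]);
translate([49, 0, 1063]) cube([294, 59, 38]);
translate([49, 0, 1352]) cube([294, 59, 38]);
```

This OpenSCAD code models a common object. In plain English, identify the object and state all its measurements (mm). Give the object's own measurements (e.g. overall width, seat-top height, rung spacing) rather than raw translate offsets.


A straight ladder. Two 49×59 mm vertical rails, 1524 mm tall, stand 392 mm apart (outside-to-outside) with their front faces coplanar on the −y side. 5 rungs, each 59 mm deep and 38 mm tall, span between the inner faces of the rails, front faces flush with the rails. The lowest rung's underside is at z = 196 mm and rungs are spaced 289 mm apart (underside to underside).


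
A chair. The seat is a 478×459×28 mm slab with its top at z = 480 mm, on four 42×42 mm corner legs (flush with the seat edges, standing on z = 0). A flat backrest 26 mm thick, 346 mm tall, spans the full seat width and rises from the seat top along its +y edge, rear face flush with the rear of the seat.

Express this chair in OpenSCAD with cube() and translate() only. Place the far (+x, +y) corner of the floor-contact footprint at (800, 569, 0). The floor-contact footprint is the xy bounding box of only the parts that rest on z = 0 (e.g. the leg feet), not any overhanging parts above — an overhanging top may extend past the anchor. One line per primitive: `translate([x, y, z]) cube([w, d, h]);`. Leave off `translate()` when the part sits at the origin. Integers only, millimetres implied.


// leg_h = 480 - 28 = 452
translate([322, 110, 452]) cube([478, 459, 28]);
translate([322, 110, 0]) cube([42, 42, 452]);
translate([758, 110, 0]) cube([42, 42, 452]);
translate([322, 527, 0]) cube([42, 42, 452]);
translate([758, 527, 0]) cube([42, 42, 452]);
translate([322, 543, 480]) cube([478, 26, 346]);


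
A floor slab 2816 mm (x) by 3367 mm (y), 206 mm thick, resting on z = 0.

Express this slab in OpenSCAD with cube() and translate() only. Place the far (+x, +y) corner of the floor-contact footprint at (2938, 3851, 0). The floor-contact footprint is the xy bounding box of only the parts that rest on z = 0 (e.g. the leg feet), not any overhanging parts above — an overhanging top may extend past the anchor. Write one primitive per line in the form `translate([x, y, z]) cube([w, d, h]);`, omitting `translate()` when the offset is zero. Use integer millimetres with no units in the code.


translate([122, 484, 0]) cube([2816, 3367, 206]);


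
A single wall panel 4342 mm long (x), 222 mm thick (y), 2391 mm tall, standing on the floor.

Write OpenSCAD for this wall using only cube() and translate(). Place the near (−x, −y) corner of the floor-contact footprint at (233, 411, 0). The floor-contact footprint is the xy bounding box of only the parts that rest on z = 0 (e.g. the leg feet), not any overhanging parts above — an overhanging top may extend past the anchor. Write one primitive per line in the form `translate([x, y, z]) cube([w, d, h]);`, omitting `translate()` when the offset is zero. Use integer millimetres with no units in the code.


translate([233, 411, 0]) cube([4342, 222, 2391]);


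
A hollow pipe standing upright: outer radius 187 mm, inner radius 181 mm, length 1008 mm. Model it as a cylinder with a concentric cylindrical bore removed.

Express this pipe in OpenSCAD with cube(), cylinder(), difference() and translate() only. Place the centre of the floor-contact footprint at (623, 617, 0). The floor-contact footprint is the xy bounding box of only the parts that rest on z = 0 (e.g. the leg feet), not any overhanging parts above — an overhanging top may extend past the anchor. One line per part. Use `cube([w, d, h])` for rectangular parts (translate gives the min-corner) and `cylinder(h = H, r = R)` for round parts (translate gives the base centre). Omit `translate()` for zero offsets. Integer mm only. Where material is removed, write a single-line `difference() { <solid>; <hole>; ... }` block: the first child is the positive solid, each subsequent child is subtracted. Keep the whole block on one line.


difference() { translate([623, 617, 0]) cylinder(h = 1008, r = 187); translate([623, 617, 0]) cylinder(h = 1008, r = 181); }


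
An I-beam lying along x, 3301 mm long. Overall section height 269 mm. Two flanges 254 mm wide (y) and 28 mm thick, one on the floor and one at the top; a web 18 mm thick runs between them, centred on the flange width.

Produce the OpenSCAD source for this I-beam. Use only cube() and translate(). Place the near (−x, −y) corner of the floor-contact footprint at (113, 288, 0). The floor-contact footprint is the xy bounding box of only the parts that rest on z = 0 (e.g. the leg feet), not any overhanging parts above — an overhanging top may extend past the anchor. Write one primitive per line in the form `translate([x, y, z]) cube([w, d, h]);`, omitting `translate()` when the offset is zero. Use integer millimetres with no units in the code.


translate([113, 288, 0]) cube([3301, 254, 28]);
translate([113, 406, 28]) cube([3301, 18, 213]);
translate([113, 288, 241]) cube([3301, 254, 28]);


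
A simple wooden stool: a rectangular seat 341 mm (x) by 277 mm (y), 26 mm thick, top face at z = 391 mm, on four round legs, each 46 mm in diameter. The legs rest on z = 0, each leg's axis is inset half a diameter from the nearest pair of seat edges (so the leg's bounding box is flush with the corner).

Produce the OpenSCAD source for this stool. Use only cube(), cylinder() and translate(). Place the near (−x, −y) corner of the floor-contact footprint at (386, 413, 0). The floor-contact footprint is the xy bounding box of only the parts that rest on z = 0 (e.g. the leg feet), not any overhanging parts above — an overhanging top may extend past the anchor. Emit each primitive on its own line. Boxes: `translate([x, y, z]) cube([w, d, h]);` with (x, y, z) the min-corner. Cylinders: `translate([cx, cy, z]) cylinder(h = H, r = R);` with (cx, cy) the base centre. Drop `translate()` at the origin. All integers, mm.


// leg_h = 391 - 26 = 365
translate([386, 413, 365]) cube([341, 277, 26]);
translate([409, 436, 0]) cylinder(h = 365, r = 23);
translate([704, 436, 0]) cylinder(h = 365, r = 23);
translate([409, 667, 0]) cylinder(h = 365, r = 23);
translate([704, 667, 0]) cylinder(h = 365, r = 23);


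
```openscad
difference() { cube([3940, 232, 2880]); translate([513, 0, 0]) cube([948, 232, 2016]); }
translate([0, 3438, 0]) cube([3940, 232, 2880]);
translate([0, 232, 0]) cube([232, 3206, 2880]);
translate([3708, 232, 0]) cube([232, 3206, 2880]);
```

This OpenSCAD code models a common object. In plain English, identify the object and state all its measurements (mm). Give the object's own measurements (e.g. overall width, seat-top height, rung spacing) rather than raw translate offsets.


A single room: four walls, each 2880 mm tall and 232 mm thick, enclosing an outside footprint 3940×3670 mm (x × y), no floor or roof. The front and back walls (−y and +y sides) run the full x-width; the side walls fit between their inner faces. A door opening 948 mm wide and 2016 mm tall is cut through the front wall from the floor up, its −x edge 513 mm from the wall's −x end.


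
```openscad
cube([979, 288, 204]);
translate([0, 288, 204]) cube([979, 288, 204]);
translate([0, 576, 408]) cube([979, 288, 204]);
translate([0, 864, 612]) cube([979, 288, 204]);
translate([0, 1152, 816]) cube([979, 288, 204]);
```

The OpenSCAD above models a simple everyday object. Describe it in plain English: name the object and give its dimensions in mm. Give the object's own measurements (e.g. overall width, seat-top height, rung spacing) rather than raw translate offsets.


A straight staircase of 5 solid steps. Each step is 979 mm wide (x), 288 mm deep (y, the going) and 204 mm tall (the rise). The first step rests on the floor; each subsequent step sits one going further in +y and one rise higher in +z, directly behind and above the previous step with no overlap.


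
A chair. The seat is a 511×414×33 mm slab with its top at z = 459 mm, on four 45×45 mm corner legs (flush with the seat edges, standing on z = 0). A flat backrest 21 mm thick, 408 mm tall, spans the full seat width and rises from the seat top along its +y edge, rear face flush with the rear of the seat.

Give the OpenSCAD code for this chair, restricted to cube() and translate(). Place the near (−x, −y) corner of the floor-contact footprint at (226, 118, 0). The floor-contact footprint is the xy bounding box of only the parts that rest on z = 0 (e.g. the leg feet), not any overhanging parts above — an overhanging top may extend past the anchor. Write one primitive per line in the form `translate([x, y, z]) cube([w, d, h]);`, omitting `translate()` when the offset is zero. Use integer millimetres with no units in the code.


translate([226, 118, 426]) cube([511, 414, 33]);
translate([226, 118, 0]) cube([45, 45, 426]);
translate([692, 118, 0]) cube([45, 45, 426]);
translate([226, 487, 0]) cube([45, 45, 426]);
translate([692, 487, 0]) cube([45, 45, 426]);
translate([226, 511, 459]) cube([511, 21, 408]);


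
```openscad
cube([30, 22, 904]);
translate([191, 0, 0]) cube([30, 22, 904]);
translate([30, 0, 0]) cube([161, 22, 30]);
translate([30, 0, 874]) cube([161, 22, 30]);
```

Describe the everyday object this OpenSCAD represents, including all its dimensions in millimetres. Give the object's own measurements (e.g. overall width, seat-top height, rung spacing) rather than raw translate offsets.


A rectangular picture frame lying in the x–z plane (depth along y). The opening is 161 mm wide (x) by 844 mm tall (z), surrounded by a border 30 mm wide on all four sides. The frame is 22 mm deep and is made of two full-height vertical stiles with two horizontal rails fitted between them.


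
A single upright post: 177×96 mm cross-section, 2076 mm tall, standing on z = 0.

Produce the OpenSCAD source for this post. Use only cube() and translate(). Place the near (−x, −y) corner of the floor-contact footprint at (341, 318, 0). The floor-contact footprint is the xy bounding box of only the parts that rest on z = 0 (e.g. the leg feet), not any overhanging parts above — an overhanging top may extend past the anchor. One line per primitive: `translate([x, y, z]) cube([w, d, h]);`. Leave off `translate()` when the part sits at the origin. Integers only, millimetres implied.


translate([341, 318, 0]) cube([177, 96, 2076]);


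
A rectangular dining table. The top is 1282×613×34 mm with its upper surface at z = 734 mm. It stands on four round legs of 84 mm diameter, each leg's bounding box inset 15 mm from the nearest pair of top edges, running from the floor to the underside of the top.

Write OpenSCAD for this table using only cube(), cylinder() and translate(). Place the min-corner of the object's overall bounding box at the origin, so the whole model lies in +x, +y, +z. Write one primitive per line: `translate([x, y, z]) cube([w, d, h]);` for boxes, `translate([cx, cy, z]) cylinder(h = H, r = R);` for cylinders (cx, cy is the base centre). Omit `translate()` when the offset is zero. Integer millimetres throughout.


translate([0, 0, 700]) cube([1282, 613, 34]);
translate([57, 57, 0]) cylinder(h = 700, r = 42);
translate([1225, 57, 0]) cylinder(h = 700, r = 42);
translate([57, 556, 0]) cylinder(h = 700, r = 42);
translate([1225, 556, 0]) cylinder(h = 700, r = 42);


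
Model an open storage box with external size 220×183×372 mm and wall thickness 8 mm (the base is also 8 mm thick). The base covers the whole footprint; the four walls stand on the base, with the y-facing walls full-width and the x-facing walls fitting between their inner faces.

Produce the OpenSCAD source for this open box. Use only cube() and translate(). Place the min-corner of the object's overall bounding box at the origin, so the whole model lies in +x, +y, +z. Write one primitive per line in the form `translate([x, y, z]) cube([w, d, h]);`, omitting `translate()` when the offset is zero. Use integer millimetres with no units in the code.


cube([220, 183, 8]);
translate([0, 0, 8]) cube([220, 8, 364]);
translate([0, 175, 8]) cube([220, 8, 364]);
translate([0, 8, 8]) cube([8, 167, 364]);
translate([212, 8, 8]) cube([8, 167, 364]);


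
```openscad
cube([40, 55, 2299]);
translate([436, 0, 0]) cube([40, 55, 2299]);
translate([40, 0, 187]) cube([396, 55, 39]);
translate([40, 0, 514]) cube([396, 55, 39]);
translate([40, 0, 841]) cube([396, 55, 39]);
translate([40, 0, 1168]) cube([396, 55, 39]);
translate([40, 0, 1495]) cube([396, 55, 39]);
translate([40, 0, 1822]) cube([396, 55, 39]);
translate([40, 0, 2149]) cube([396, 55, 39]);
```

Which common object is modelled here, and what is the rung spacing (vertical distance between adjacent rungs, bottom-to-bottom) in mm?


A ladder. The rung spacing is 327 mm.

Two tall 40×55 posts with 7 short bars between them — a ladder. Adjacent rungs sit at z = 187 and z = 514, so the spacing is 514 − 187 = 327 mm.


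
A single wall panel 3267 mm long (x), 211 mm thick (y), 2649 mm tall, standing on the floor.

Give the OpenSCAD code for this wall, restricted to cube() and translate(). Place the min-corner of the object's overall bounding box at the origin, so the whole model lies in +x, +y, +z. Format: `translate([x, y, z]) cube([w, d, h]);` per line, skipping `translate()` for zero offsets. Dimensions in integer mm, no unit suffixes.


cube([3267, 211, 2649]);


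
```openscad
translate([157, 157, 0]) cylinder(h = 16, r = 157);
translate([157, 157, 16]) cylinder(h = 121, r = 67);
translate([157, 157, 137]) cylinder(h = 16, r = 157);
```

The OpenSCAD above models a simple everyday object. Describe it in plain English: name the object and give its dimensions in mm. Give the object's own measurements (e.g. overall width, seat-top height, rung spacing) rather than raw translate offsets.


A spool: two coaxial disc flanges of radius 157 mm and thickness 16 mm, joined by a core cylinder of radius 67 mm and height 121 mm. The lower flange rests on z = 0 and the three cylinders share a vertical axis.


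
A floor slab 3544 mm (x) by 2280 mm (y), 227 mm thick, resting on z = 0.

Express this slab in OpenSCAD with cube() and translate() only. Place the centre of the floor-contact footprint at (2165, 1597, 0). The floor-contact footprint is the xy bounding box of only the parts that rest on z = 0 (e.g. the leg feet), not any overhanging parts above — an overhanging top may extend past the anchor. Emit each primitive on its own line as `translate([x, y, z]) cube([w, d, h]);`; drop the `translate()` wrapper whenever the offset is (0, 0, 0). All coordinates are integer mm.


translate([393, 457, 0]) cube([3544, 2280, 227]);


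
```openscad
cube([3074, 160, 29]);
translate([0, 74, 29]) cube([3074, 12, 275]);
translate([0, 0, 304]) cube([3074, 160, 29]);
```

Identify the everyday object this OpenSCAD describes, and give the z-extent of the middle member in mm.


An I-beam. The web height is 275 mm.

Two wide flanges with a thin centred web — an I-beam. Overall 333 mm minus two 29 mm flanges gives a web of 333 − 2·29 = 275 mm.


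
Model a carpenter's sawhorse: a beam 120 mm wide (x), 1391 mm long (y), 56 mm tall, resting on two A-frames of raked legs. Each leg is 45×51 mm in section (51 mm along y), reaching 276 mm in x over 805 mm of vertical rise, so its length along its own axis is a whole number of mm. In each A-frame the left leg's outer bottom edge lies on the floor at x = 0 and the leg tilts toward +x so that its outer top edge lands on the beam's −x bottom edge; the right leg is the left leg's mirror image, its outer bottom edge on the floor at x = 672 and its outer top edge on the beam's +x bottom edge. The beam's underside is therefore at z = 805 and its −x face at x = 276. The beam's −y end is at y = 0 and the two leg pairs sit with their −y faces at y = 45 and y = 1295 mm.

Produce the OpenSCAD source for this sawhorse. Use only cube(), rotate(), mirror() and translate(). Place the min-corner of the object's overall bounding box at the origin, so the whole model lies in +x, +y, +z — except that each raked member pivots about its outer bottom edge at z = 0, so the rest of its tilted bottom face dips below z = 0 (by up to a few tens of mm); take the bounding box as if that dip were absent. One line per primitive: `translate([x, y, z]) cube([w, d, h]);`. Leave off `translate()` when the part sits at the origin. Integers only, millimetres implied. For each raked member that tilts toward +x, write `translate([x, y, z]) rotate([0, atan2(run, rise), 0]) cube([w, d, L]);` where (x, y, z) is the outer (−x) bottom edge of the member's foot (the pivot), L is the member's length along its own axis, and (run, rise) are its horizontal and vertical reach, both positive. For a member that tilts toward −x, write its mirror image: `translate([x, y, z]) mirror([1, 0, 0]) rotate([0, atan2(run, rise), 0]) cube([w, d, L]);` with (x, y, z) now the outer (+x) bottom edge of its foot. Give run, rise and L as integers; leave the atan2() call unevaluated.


// leg length = √(276² + 805²) = 851
// right-leg outer foot x = 2·276 + 120 = 672
// beam min-corner = (276, 0, 805)
translate([276, 0, 805]) cube([120, 1391, 56]);
translate([0, 45, 0]) rotate([0, atan2(276, 805), 0]) cube([45, 51, 851]);
translate([672, 45, 0]) mirror([1, 0, 0]) rotate([0, atan2(276, 805), 0]) cube([45, 51, 851]);
translate([0, 1295, 0]) rotate([0, atan2(276, 805), 0]) cube([45, 51, 851]);
translate([672, 1295, 0]) mirror([1, 0, 0]) rotate([0, atan2(276, 805), 0]) cube([45, 51, 851]);


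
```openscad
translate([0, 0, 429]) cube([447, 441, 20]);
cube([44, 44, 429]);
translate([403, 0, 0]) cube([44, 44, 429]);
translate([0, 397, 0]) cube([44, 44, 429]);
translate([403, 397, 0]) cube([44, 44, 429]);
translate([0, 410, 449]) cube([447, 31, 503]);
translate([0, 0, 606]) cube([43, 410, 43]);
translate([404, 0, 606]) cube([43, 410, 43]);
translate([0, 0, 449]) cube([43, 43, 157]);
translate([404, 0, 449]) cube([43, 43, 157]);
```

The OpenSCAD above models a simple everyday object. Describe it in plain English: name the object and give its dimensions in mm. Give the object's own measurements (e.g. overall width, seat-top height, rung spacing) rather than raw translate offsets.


A chair. The seat is a 447×441×20 mm slab with its top at z = 449 mm, on four 44×44 mm corner legs (flush with the seat edges, standing on z = 0). A flat backrest 31 mm thick, 503 mm tall, spans the full seat width and rises from the seat top along its +y edge, rear face flush with the rear of the seat. Two armrests of 43×43 mm section run along each side from the seat's front edge to the front of the backrest, top faces 200 mm above the seat top and outer faces flush with the seat's x-edges; a 43×43 mm post under the front of each armrest stands on the seat at the front corner.


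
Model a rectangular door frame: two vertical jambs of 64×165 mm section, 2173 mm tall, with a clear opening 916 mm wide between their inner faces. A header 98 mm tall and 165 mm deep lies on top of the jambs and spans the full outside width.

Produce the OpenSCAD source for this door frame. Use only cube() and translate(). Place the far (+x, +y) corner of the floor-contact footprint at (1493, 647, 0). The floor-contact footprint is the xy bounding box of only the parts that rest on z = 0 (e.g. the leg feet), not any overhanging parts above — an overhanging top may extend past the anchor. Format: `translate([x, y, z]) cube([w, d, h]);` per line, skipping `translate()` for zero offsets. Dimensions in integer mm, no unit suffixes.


translate([449, 482, 0]) cube([64, 165, 2173]);
translate([1429, 482, 0]) cube([64, 165, 2173]);
translate([449, 482, 2173]) cube([1044, 165, 98]);


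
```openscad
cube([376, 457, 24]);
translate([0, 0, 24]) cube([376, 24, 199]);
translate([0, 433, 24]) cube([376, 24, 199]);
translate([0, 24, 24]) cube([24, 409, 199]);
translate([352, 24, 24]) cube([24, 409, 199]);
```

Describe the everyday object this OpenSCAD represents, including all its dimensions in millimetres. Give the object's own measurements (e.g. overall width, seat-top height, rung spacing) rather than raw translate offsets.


An open-topped rectangular box: outside dimensions 376×457×223 mm, with a uniform wall and base thickness of 24 mm. The base is a full 376×457 slab on the floor; four walls sit on top of the base. The front and back walls (the −y and +y sides) span the full width; the two side walls fit between them.


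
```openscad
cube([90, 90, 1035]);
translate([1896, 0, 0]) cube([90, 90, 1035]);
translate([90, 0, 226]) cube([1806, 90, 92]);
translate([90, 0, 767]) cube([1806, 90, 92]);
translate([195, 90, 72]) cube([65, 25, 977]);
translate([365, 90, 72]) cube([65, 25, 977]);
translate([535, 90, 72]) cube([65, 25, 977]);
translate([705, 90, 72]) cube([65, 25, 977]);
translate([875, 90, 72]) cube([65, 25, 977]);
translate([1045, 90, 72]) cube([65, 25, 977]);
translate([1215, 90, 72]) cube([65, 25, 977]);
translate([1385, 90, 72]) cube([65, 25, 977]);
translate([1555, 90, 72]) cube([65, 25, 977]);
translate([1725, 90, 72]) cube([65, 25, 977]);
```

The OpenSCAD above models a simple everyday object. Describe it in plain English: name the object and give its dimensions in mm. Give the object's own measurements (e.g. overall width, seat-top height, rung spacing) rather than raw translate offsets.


A fence section. Two 90×90 mm posts, 1035 mm tall, stand on the floor with a clear span of 1806 mm between their inner faces. Two horizontal rails of 90×92 mm section span the gap between the posts with their undersides at z = 226 mm and z = 767 mm, flush with the posts' −y face. 10 pickets, each 65 mm wide, 25 mm thick and 977 mm tall, are fixed to the +y face of the rails with their bottoms at z = 72 mm, spaced across the span with a 105 mm gap after the −x post and between neighbouring pickets, with 106 mm left before the +x post.


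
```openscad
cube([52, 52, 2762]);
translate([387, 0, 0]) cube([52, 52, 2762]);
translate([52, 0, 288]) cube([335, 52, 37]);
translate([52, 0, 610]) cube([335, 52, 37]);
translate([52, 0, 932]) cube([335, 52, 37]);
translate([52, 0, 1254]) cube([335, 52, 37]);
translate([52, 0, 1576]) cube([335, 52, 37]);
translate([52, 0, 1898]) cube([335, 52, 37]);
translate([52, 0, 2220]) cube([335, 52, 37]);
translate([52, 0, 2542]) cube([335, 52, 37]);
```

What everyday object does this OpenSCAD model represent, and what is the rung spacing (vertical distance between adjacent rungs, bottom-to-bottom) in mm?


A ladder. The rung spacing is 322 mm.

Two tall 52×52 posts with 8 short bars between them — a ladder. Adjacent rungs sit at z = 288 and z = 610, so the spacing is 610 − 288 = 322 mm.


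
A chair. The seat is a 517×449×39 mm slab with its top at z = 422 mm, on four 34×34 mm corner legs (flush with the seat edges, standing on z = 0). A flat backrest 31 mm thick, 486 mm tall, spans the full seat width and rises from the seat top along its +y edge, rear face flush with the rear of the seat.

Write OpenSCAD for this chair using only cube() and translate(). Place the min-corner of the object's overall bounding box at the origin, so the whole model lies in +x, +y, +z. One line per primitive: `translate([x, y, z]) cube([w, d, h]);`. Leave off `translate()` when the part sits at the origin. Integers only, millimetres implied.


// leg_h = 422 - 39 = 383
translate([0, 0, 383]) cube([517, 449, 39]);
cube([34, 34, 383]);
translate([483, 0, 0]) cube([34, 34, 383]);
translate([0, 415, 0]) cube([34, 34, 383]);
translate([483, 415, 0]) cube([34, 34, 383]);
translate([0, 418, 422]) cube([517, 31, 486]);


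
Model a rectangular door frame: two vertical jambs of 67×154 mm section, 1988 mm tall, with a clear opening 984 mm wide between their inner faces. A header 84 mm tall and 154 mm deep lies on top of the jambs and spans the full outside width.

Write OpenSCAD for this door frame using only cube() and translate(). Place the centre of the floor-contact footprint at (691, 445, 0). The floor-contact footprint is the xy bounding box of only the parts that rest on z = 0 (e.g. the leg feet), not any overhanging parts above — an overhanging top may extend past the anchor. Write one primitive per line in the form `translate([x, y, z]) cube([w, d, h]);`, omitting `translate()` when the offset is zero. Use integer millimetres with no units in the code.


translate([132, 368, 0]) cube([67, 154, 1988]);
translate([1183, 368, 0]) cube([67, 154, 1988]);
translate([132, 368, 1988]) cube([1118, 154, 84]);


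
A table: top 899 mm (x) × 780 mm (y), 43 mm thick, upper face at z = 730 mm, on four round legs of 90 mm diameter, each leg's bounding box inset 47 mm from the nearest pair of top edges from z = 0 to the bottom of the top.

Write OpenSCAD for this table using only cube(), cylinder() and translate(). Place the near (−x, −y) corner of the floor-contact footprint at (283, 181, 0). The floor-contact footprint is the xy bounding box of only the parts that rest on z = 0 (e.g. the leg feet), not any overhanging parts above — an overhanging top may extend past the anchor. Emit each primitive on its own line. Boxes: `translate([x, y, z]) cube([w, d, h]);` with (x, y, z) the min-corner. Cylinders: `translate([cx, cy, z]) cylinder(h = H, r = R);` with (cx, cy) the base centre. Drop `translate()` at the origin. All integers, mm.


translate([236, 134, 687]) cube([899, 780, 43]);
translate([328, 226, 0]) cylinder(h = 687, r = 45);
translate([1043, 226, 0]) cylinder(h = 687, r = 45);
translate([328, 822, 0]) cylinder(h = 687, r = 45);
translate([1043, 822, 0]) cylinder(h = 687, r = 45);


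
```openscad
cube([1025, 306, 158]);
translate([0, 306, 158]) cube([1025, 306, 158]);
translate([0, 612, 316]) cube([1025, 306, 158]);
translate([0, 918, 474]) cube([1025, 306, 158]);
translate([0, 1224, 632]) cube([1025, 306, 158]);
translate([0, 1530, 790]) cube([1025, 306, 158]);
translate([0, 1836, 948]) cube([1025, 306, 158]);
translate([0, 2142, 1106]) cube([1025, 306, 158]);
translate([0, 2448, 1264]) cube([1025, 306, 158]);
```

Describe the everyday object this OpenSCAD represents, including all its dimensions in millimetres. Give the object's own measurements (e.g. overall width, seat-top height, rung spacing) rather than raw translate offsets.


A straight staircase of 9 solid steps. Each step is 1025 mm wide (x), 306 mm deep (y, the going) and 158 mm tall (the rise). The first step rests on the floor; each subsequent step sits one going further in +y and one rise higher in +z, directly behind and above the previous step with no overlap.


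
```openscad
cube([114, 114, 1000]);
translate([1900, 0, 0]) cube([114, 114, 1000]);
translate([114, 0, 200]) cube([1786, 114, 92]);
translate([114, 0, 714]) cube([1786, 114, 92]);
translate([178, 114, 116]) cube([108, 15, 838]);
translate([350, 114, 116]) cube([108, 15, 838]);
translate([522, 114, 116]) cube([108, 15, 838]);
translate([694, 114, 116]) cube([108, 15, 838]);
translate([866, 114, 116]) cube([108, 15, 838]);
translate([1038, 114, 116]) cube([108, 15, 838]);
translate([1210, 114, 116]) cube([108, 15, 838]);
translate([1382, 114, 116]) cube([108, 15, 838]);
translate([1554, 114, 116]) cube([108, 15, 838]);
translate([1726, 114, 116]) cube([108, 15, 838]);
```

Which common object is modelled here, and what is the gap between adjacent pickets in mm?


A fence section. The picket gap is 64 mm.

Two posts, two rails, 10 pickets — a fence section. Span 1786 mm holds 10 pickets of 108 mm with 11 equal gaps: ⌊(1786 − 10·108) / 11⌋ = 64 mm.


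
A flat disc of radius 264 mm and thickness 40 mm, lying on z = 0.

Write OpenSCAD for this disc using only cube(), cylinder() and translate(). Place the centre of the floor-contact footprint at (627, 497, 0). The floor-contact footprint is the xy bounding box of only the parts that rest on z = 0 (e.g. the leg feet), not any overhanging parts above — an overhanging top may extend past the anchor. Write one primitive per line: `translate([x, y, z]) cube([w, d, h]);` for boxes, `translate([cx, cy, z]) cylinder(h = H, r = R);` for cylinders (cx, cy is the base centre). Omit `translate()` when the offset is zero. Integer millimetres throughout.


translate([627, 497, 0]) cylinder(h = 40, r = 264);


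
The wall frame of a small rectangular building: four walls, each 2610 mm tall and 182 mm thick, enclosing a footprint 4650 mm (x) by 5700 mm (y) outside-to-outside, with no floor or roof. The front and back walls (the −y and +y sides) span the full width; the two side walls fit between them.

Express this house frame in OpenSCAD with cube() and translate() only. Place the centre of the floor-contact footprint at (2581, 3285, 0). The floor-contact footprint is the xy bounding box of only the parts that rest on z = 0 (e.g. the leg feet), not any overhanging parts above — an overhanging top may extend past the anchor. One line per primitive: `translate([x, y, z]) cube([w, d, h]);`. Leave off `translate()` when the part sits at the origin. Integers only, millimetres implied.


translate([256, 435, 0]) cube([4650, 182, 2610]);
translate([256, 5953, 0]) cube([4650, 182, 2610]);
translate([256, 617, 0]) cube([182, 5336, 2610]);
translate([4724, 617, 0]) cube([182, 5336, 2610]);


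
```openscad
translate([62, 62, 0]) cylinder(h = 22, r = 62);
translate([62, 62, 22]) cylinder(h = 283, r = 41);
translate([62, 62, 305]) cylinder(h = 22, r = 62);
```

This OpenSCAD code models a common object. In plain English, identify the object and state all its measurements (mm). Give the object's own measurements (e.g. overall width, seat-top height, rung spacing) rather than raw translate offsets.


A spool: two coaxial disc flanges of radius 62 mm and thickness 22 mm, joined by a core cylinder of radius 41 mm and height 283 mm. The lower flange rests on z = 0 and the three cylinders share a vertical axis.


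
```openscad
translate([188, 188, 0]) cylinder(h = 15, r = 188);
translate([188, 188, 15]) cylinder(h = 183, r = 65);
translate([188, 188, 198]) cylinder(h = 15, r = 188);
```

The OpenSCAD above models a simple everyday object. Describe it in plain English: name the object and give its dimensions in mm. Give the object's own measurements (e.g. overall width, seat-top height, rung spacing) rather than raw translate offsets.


A spool: two coaxial disc flanges of radius 188 mm and thickness 15 mm, joined by a core cylinder of radius 65 mm and height 183 mm. The lower flange rests on z = 0 and the three cylinders share a vertical axis.


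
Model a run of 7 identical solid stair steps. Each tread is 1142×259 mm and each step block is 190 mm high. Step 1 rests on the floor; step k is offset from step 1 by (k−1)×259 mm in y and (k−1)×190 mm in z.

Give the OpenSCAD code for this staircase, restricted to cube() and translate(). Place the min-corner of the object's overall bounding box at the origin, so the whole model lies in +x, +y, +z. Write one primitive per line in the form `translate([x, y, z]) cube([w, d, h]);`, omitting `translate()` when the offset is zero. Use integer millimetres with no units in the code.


cube([1142, 259, 190]);
translate([0, 259, 190]) cube([1142, 259, 190]);
translate([0, 518, 380]) cube([1142, 259, 190]);
translate([0, 777, 570]) cube([1142, 259, 190]);
translate([0, 1036, 760]) cube([1142, 259, 190]);
translate([0, 1295, 950]) cube([1142, 259, 190]);
translate([0, 1554, 1140]) cube([1142, 259, 190]);


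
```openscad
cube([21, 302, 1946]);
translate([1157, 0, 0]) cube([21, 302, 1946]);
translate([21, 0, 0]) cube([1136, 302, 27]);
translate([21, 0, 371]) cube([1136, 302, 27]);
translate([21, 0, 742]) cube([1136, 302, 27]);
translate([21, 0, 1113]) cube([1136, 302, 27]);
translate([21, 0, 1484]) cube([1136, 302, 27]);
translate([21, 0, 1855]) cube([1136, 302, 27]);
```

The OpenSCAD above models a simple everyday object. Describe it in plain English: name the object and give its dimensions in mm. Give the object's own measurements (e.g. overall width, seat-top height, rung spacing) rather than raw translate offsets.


An open bookshelf. Two side panels, each 21 mm thick, 302 mm deep and 1946 mm tall, stand 1178 mm apart (outside-to-outside). Between them sit 6 shelves, each 27 mm thick and 302 mm deep, spanning the full gap between the sides. The bottom shelf rests on the floor (its underside at z = 0) and the clear gap between one shelf's top and the next shelf's underside is 344 mm.


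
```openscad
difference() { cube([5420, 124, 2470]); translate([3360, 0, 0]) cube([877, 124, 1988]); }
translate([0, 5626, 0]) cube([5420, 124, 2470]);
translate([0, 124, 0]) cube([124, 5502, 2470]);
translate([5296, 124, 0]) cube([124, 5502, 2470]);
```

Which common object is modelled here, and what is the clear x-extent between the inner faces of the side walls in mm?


A single room. The interior width is 5172 mm.

Four walls enclosing a rectangle with a door in the front wall — a room. Outside width 5420 minus two 124 mm walls gives 5172 mm.


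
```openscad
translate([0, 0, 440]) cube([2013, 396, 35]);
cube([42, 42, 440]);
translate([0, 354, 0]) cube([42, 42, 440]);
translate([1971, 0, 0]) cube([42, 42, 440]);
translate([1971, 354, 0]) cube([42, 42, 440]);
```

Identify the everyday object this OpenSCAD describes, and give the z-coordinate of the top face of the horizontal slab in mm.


A bench. The seat-top height is 475 mm.

A long slab on four corner posts — a bench. The slab sits at z = 440 with thickness 35, so the top is 440 + 35 = 475 mm.


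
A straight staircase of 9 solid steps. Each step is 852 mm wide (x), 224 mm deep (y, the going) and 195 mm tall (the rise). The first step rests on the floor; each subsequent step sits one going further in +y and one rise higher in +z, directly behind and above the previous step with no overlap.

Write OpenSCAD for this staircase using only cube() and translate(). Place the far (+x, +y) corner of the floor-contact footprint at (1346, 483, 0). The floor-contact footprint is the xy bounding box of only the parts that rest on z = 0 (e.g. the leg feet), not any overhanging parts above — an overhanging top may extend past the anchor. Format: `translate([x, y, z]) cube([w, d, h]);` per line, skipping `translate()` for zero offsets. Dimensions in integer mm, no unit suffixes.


translate([494, 259, 0]) cube([852, 224, 195]);
translate([494, 483, 195]) cube([852, 224, 195]);
translate([494, 707, 390]) cube([852, 224, 195]);
translate([494, 931, 585]) cube([852, 224, 195]);
translate([494, 1155, 780]) cube([852, 224, 195]);
translate([494, 1379, 975]) cube([852, 224, 195]);
translate([494, 1603, 1170]) cube([852, 224, 195]);
translate([494, 1827, 1365]) cube([852, 224, 195]);
translate([494, 2051, 1560]) cube([852, 224, 195]);


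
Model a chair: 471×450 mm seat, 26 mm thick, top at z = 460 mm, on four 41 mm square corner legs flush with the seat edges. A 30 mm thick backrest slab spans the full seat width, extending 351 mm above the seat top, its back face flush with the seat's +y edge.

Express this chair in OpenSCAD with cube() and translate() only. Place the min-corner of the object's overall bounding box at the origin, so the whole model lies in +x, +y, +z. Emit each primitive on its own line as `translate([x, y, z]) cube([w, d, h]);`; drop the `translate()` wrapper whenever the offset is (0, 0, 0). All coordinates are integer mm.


translate([0, 0, 434]) cube([471, 450, 26]);
cube([41, 41, 434]);
translate([430, 0, 0]) cube([41, 41, 434]);
translate([0, 409, 0]) cube([41, 41, 434]);
translate([430, 409, 0]) cube([41, 41, 434]);
translate([0, 420, 460]) cube([471, 30, 351]);
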